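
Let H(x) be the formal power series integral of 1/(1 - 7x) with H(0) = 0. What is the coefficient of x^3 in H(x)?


1/(1 - 7x) = sum_{k>=0} 7^k x^k. Integrating termwise with H(0) = 0:
H(x) = sum_{k>=0} 7^k x^(k+1) / (k+1) = sum_{m>=1} 7^(m-1) x^m / m.
For m = 3: 7^2/3 = 49/3 = 49/3.

49/3


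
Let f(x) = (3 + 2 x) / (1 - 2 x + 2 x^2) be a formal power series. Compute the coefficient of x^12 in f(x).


Write f(x) = sum_{k>=0} a_k x^k. Multiplying both sides by 1 - 2 x + 2 x^2 gives
(1 - 2 x + 2 x^2) sum_{k>=0} a_k x^k = 3 + 2 x.
Matching coefficients:
 x^0: a_0 = 3
 x^1: a_1 - 2 a_0 = 2  =>  a_1 = 2*3 + 2 = 8
 x^k (k >= 2): a_k = 2 a_{k-1} - 2 a_{k-2}.
Iterating: a_2 = 10, a_3 = 4, a_4 = -12, a_5 = -32, a_6 = -40, a_7 = -16, a_8 = 48, a_9 = 128, a_10 = 160, a_11 = 64, a_12 = -192.
So the coefficient of x^12 is -192.

-192


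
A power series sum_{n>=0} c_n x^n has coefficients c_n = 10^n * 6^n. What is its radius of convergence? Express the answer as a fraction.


By the root test (Cauchy-Hadamard), the radius is R = 1 / limsup_n |c_n|^(1/n).
Here |c_n|^(1/n) = (10^n * 6^n)^(1/n) = 10 * 6 = 60 for all n.
So R = 1/60 = 1/60.

1/60


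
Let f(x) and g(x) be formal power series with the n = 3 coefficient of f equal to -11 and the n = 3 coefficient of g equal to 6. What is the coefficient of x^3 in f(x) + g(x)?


Addition of formal power series is termwise.
The coefficient of x^3 in f + g = -11 + 6
= -5

-5


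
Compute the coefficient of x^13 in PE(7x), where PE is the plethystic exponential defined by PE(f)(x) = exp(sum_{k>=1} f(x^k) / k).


With f(x) = 7x, the exponent is sum_{k>=1} 7 x^k / k = 7 * (-ln(1 - x)). Exponentiating:
PE(7x) = exp(-7 ln(1 - x)) = 1/(1 - x)^7.
By the negative binomial expansion, [x^n] 1/(1 - x)^7 = C(n + 6, 6).
For n = 13: C(19, 6) = 27132.

27132


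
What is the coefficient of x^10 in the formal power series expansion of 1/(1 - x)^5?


The expansion 1/(1 - x)^r = sum_{k>=0} C(k + r - 1, r - 1) x^k follows from the multiset / negative-binomial theorem (or from repeated differentiation of the geometric series).
For r = 5 and k = 10:
C(14, 4) = 87178291200 / (24 * 3628800) = 1001.

1001


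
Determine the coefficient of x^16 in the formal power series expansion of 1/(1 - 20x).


The geometric series identity gives 1/(1 - c x) = sum_{k>=0} c^k x^k, so the coefficient of x^k is c^k.
Here c = 20 and k = 16.
Computing: 20^16 = 655360000000000000000

655360000000000000000


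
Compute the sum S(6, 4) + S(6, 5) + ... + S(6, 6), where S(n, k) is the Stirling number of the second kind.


By definition, S(n, k) counts partitions of an n-set into exactly k nonempty blocks.
Computing row n = 6 for k = 4..6:
S(6, k): 65, 15, 1
Sum = 81.

81


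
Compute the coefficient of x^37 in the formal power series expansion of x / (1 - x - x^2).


Let f(x) = sum_{k>=0} a_k x^k. Multiplying f(x) * (1 - x - x^2) = x and matching coefficients gives a_0 = 0, a_1 = 1, and a_k = a_{k-1} + a_{k-2} for k >= 2. These are the Fibonacci numbers F_k.
Iterating from F_0 = 0, F_1 = 1:
F_0=0, F_1=1, F_2=1, F_3=2, F_4=3, F_5=5, F_6=8, F_7=13, F_8=21, F_9=34, ...
F_37 = 24157817.

24157817


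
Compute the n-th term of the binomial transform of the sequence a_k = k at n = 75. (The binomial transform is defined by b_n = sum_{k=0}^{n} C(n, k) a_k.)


With a_k = k, b_n = sum_{k=0}^{n} C(n, k) k. Using k * C(n, k) = n * C(n-1, k-1) gives b_n = n * sum_{k>=1} C(n-1, k-1) = n * 2^(n-1).
For n = 75: 75 * 2^74 = 75 * 18889465931478580854784 = 1416709944860893564108800.

1416709944860893564108800


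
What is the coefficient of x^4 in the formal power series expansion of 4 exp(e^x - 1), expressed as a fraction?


exp(e^x - 1) is the exponential generating function for the Bell numbers Bell_k: exp(e^x - 1) = sum_{k>=0} Bell_k x^k / k!.
So the coefficient of x^4 in 4 exp(e^x - 1) is 4 Bell_4 / 4!.
Computing: Bell_4 = 15 and 4! = 24, giving
4 * 15/24 = 5/2.

5/2


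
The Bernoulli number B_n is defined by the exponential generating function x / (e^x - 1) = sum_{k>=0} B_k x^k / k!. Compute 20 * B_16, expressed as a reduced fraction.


Bernoulli numbers can also be computed recursively via B_0 = 1 and sum_{j=0}^{m} C(m+1, j) B_j = 0 for m >= 1. Odd-index Bernoulli numbers vanish for k >= 3.
Computing B_16 = -3617/510, so 20 * B_16 = 20 * -3617/510 = -7234/51.

-7234/51


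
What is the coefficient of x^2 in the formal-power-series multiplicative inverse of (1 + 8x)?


The inverse is 1/(1 + 8x). Apply the geometric identity 1/(1 - y) = sum_{k>=0} y^k with y = -8x:
1/(1 + 8x) = sum_{k>=0} (-8)^k x^k.
So the coefficient of x^2 is (-8)^2 = 64.

64


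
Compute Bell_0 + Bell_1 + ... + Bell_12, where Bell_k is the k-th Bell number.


Recall Bell_k counts set partitions of a k-set (with Bell_0 = 1 by convention).
Bell_0 through Bell_12: 1, 1, 2, 5, 15, 52, 203, 877, 4140, 21147, 115975, 678570, 4213597
Sum = 1 + 1 + 2 + 5 + 15 + 52 + 203 + 877 + 4140 + 21147 + 115975 + 678570 + 4213597 = 5034585.

5034585


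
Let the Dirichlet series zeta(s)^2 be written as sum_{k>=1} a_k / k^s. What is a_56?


The Dirichlet convolution of the constant function 1 with itself gives (1 * 1)(k) = sum_{d | k} 1 = d(k), the number of positive divisors of k.
Since zeta(s) = sum_{k>=1} 1/k^s, we have zeta(s)^2 = sum_{k>=1} d(k)/k^s, so a_k = d(k).
For k = 56: the divisors are 1, 2, 4, 7, 8, 14, 28, 56.
Count = 8.

8


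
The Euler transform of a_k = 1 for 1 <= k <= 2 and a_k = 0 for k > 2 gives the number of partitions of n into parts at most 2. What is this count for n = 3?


Partitions of 3 into parts at most 2:
Using generating function (1-x)^(-1)(1-x^2)^(-1),
the coefficient of x^3 = 2

2


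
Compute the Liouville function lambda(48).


The Liouville function is lambda(k) = (-1)^Omega(k), where Omega(k) counts the prime factors of k with multiplicity.
Factoring: 48 = 2 * 2 * 2 * 2 * 3, so Omega(48) = 5.
lambda(48) = (-1)^5 = -1.

-1


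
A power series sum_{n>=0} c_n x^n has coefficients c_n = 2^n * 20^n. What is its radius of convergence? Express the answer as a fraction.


By the root test (Cauchy-Hadamard), the radius is R = 1 / limsup_n |c_n|^(1/n).
Here |c_n|^(1/n) = (2^n * 20^n)^(1/n) = 2 * 20 = 40 for all n.
So R = 1/40 = 1/40.

1/40


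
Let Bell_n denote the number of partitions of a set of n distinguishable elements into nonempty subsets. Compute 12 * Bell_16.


Bell_16 can be computed from the Bell triangle or from Dobinski's identity Bell_n = (1/e) * sum_{k>=0} k^n / k!.
Computing Bell_16 = 10480142147.
Then 12 * 10480142147 = 125761705764.

125761705764


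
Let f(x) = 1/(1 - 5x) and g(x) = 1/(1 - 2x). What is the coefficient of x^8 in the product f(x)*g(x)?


The coefficient of x^n in f*g is the Cauchy product: sum_{k=0}^{n} a^k * b^(n-k).
With a=5, b=2, n=8:
sum_{k=0}^{8} 5^k * 2^(8-k)
= 650871

650871


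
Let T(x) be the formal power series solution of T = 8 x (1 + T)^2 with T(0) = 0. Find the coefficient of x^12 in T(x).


Apply the Lagrange inversion formula: if T = 8 x * phi(T) with phi(t) = (1 + t)^2, then [x^n] T = 8^n * (1/n) [t^(n-1)] phi(t)^n = 8^n * (1/n) [t^(n-1)] (1 + t)^(2n) = 8^n * (1/n) C(2n, n-1).
Using the identity C(2n, n-1) = C(2n, n) * n / (n+1), the unscaled factor equals C(2n, n) / (n+1) = C_n, the n-th Catalan number.
For n = 12: C_12 = C(24, 12) / 13 = 2704156/13 = 208012.
With the 8^12 = 68719476736 factor, the coefficient is 68719476736 * 208012 = 14294475794808832.

14294475794808832


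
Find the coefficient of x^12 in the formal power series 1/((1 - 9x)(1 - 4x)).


By partial fractions or Cauchy convolution:
The coefficient equals sum_{k=0}^{12} 9^k * 4^(12-k).
= 508359743893

508359743893


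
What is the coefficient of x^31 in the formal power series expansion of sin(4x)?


The Maclaurin series is sin(t) = sum_{k>=0} (-1)^k t^(2k+1) / (2k+1)!, so substituting t = 4x, only odd powers of x are nonzero, with coefficient of x^(2k+1) equal to (-1)^k 4^(2k+1) / (2k+1)!.
Write 31 = 2*15 + 1, giving the coefficient (-1)^15 * 4^31 / 31! = -4611686018427387904/8222838654177922817725562880000000 = -68719476736/122529844256906551386796875.

-68719476736/122529844256906551386796875


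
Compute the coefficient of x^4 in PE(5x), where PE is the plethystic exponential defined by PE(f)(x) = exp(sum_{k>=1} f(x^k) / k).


With f(x) = 5x, the exponent is sum_{k>=1} 5 x^k / k = 5 * (-ln(1 - x)). Exponentiating:
PE(5x) = exp(-5 ln(1 - x)) = 1/(1 - x)^5.
By the negative binomial expansion, [x^n] 1/(1 - x)^5 = C(n + 4, 4).
For n = 4: C(8, 4) = 70.

70


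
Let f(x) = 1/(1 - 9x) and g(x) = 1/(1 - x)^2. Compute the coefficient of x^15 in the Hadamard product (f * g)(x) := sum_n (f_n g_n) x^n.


f has coefficients f_k = 9^k. For g = 1/(1 - x)^2 the coefficient is g_k = C(k + 1, 1) = k + 1. The Hadamard coefficient is (f * g)_k = 9^k * (k + 1).
For k = 15: 9^15 * 16 = 205891132094649 * 16 = 3294258113514384.

3294258113514384


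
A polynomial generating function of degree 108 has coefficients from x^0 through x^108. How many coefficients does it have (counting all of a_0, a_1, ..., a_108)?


A polynomial of degree 108 takes the form a_0 + a_1 x + ... + a_108 x^108.
The number of coefficients is 108 + 1 = 109.

109


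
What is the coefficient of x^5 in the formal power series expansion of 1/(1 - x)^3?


The expansion 1/(1 - x)^r = sum_{k>=0} C(k + r - 1, r - 1) x^k follows from the multiset / negative-binomial theorem (or from repeated differentiation of the geometric series).
For r = 3 and k = 5:
C(7, 2) = 5040 / (2 * 120) = 21.

21


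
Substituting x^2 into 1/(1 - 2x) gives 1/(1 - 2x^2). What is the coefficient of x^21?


Since 1/(1 - 2x^2) only has even powers of x,
the coefficient of x^21 (odd) is 0.

0


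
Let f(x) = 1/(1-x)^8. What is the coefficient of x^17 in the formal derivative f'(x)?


Differentiate: d/dx [ 1/(1-x)^r ] = r / (1-x)^(r+1).
Here r = 8, so f'(x) = 8 / (1-x)^9.
The expansion of 1/(1-x)^(r+1) has coefficient of x^n equal to C(n+r, r).
So the coefficient of x^17 in f'(x) is
8 * C(25, 8) = 8 * 1081575 = 8652600

8652600


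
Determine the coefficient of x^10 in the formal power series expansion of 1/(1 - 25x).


The geometric series identity gives 1/(1 - c x) = sum_{k>=0} c^k x^k, so the coefficient of x^k is c^k.
Here c = 25 and k = 10.
Computing: 25^10 = 95367431640625

95367431640625


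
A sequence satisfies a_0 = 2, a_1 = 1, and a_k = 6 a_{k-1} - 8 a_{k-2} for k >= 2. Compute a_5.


The characteristic equation is t^2 - 6 t + 8 = 0, with roots r_1 = 4 and r_2 = 2 (so c_1 = r_1 + r_2, c_2 = -r_1 r_2 as required).
One can use the closed form a_n = A r_1^n + B r_2^n, but direct iteration is more reliable:
a_0 = 2, a_1 = 1, a_2 = -10, a_3 = -68, a_4 = -328, a_5 = -1424.
So a_5 = -1424.

-1424


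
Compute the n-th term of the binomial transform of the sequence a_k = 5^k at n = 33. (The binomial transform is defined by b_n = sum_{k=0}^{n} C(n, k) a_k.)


With a_k = 5^k, b_n = sum_{k=0}^{n} C(n, k) 5^k = (1 + 5)^n by the binomial theorem.
For n = 33: (1 + 5)^33 = 6^33 = 47751966659678405306351616.

47751966659678405306351616


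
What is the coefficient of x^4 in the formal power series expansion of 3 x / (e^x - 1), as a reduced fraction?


The exponential generating function for Bernoulli numbers is
x / (e^x - 1) = sum_{k>=0} B_k x^k / k!.
So the coefficient of x^4 in 3 x / (e^x - 1) is 3 B_4 / 4!.
Computing: B_4 = -1/30, 4! = 24, giving
3 * -1/30 / 24 = -1/240.

-1/240


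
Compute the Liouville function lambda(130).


The Liouville function is lambda(k) = (-1)^Omega(k), where Omega(k) counts the prime factors of k with multiplicity.
Factoring: 130 = 2 * 5 * 13, so Omega(130) = 3.
lambda(130) = (-1)^3 = -1.

-1


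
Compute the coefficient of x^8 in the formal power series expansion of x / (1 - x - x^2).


Let f(x) = sum_{k>=0} a_k x^k. Multiplying f(x) * (1 - x - x^2) = x and matching coefficients gives a_0 = 0, a_1 = 1, and a_k = a_{k-1} + a_{k-2} for k >= 2. These are the Fibonacci numbers F_k.
Iterating from F_0 = 0, F_1 = 1:
F_0=0, F_1=1, F_2=1, F_3=2, F_4=3, F_5=5, F_6=8, F_7=13, F_8=21
F_8 = 21.

21


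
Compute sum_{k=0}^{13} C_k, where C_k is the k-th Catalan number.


C_0 through C_13: 1, 1, 2, 5, 14, 42, 132, 429, 1430, 4862, 16796, 58786, 208012, 742900
Sum = 1 + 1 + 2 + 5 + 14 + 42 + 132 + 429 + 1430 + 4862 + 16796 + 58786 + 208012 + 742900
= 1033412

1033412


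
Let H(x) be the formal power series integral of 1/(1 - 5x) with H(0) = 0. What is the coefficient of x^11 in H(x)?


1/(1 - 5x) = sum_{k>=0} 5^k x^k. Integrating termwise with H(0) = 0:
H(x) = sum_{k>=0} 5^k x^(k+1) / (k+1) = sum_{m>=1} 5^(m-1) x^m / m.
For m = 11: 5^10/11 = 9765625/11 = 9765625/11.

9765625/11


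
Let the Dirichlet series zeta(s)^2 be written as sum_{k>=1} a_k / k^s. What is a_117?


The Dirichlet convolution of the constant function 1 with itself gives (1 * 1)(k) = sum_{d | k} 1 = d(k), the number of positive divisors of k.
Since zeta(s) = sum_{k>=1} 1/k^s, we have zeta(s)^2 = sum_{k>=1} d(k)/k^s, so a_k = d(k).
For k = 117: the divisors are 1, 3, 9, 13, 39, 117.
Count = 6.

6


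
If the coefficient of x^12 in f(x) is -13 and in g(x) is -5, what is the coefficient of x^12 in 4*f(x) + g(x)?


Scalar multiplication scales coefficients: 4 * -13 = -52.
Then add the g coefficient: -52 + -5
= -57

-57


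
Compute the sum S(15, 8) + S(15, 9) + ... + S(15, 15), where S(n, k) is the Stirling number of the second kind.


By definition, S(n, k) counts partitions of an n-set into exactly k nonempty blocks.
Computing row n = 15 for k = 8..15:
S(15, k): 216627840, 67128490, 12662650, 1479478, 106470, 4550, 105, 1
Sum = 298009584.

298009584


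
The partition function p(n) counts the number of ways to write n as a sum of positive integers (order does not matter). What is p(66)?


Using the generating function prod_{k>=1} 1/(1-x^k), we compute p(66).
By dynamic programming over parts 1 through 66:
p(66) = 2323520

2323520


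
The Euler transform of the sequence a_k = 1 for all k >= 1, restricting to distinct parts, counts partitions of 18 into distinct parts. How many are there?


Partitions of 18 into distinct parts can be computed via generating function.
Product (1+x)(1+x^2)(1+x^3)...
The coefficient of x^18 = 46

46


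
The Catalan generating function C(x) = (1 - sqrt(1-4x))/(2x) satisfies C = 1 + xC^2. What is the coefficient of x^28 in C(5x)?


Substituting x -> 5x scales the n-th coefficient by 5^n, so [x^28] C(5x) = 5^28 * C_28.
C_28 = C(2*28, 28)/(29) = 7648690600760440/29 = 263747951750360.
So 5^28 * 263747951750360 = 37252902984619140625 * 263747951750360 = 9825376858948171138763427734375000.

9825376858948171138763427734375000


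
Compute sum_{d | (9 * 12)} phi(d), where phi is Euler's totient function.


First, 9 * 12 = 108. One classical identity is sum_{d | n} phi(d) = n (each k in [1, n] has a unique gcd with n, and among the k's with gcd(k, n) = n/d there are phi(d) of them). So the sum equals 108. We also verify directly:
Divisors of 108: 1, 2, 3, 4, 6, 9, 12, 18, 27, 36, 54, 108.
phi values: 1, 1, 2, 2, 2, 6, 4, 6, 18, 12, 18, 36.
Sum = 108.

108


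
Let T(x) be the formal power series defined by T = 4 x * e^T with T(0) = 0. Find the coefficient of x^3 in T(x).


Apply the Lagrange inversion formula: if T = 4 x * phi(T) with phi(t) = e^t, then
[x^n] T = 4^n * (1/n) [t^(n-1)] phi(t)^n = 4^n * (1/n) [t^(n-1)] e^(n t) = 4^n * (1/n) * n^(n-1) / (n-1)! = 4^n * n^(n-1) / n!.
When c = 1 this is the Cayley count of rooted labeled trees on n vertices, divided by n!.
For n = 3: 4^3 * 3^2 / 3! = 64 * 9/6 = 96.

96


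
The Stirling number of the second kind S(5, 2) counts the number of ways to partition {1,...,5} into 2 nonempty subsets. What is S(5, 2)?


Using the explicit formula S(n,k) = (1/k!) sum_{j=0}^{k} (-1)^(k-j) C(k,j) j^n:
S(5, 2) = 15
Equivalently, S(n,k) is n! times the coefficient of x^n in the EGF (e^x - 1)^k / k!.

15


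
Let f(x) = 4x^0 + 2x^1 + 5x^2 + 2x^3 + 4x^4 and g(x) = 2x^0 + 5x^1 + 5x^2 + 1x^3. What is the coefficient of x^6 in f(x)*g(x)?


Cauchy product at x^6:
2*1 + 4*5
= 22

22


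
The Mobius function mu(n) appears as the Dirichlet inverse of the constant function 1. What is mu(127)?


127 = 127 (all distinct primes).
mu(127) = (-1)^1 = -1

-1


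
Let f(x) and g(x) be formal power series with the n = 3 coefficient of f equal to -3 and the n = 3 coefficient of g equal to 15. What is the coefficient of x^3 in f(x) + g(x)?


Addition of formal power series is termwise.
The coefficient of x^3 in f + g = -3 + 15
= 12

12


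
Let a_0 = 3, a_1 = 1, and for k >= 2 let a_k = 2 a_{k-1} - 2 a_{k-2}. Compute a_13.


Iterating the recurrence forward:
a_0 = 3
a_1 = 1
a_2 = 2*1 - 2*3 = -4
a_3 = 2*-4 - 2*1 = -10
a_4 = 2*-10 - 2*-4 = -12
a_5 = 2*-12 - 2*-10 = -4
a_6 = 2*-4 - 2*-12 = 16
a_7 = 2*16 - 2*-4 = 40
a_8 = 2*40 - 2*16 = 48
a_9 = 2*48 - 2*40 = 16
a_10 = 2*16 - 2*48 = -64
a_11 = 2*-64 - 2*16 = -160
a_12 = 2*-160 - 2*-64 = -192
a_13 = 2*-192 - 2*-160 = -64
So a_13 = -64.

-64


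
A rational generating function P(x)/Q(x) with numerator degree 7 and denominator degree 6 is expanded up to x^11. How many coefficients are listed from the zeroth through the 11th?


Expanding up to x^11 gives the coefficients for x^0, x^1, ..., x^11.
That is 11 + 1 = 12 coefficients in total.

12


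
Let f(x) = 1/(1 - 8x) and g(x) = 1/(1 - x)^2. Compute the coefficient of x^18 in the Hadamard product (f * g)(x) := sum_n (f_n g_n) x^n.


f has coefficients f_k = 8^k. For g = 1/(1 - x)^2 the coefficient is g_k = C(k + 1, 1) = k + 1. The Hadamard coefficient is (f * g)_k = 8^k * (k + 1).
For k = 18: 8^18 * 19 = 18014398509481984 * 19 = 342273571680157696.

342273571680157696


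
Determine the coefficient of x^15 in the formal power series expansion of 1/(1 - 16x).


The geometric series identity gives 1/(1 - c x) = sum_{k>=0} c^k x^k, so the coefficient of x^k is c^k.
Here c = 16 and k = 15.
Computing: 16^15 = 1152921504606846976

1152921504606846976


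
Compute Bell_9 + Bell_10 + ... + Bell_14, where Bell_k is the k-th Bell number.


Recall Bell_k counts set partitions of a k-set (with Bell_0 = 1 by convention).
Bell_9 through Bell_14: 21147, 115975, 678570, 4213597, 27644437, 190899322
Sum = 21147 + 115975 + 678570 + 4213597 + 27644437 + 190899322 = 223573048.

223573048


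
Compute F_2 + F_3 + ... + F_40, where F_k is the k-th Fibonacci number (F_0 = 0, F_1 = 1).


Use the identity sum_{k=0}^{N} F_k = F_{N+2} - 1 (which follows from F_{k+2} - F_{k+1} = F_k). Then
sum_{k=2}^{40} F_k = (F_{42} - 1) - (F_{3} - 1) = F_{42} - F_{3}.
Computing: F_{42} = 267914296, F_{3} = 2, so
Sum = 267914296 - 2 = 267914294.

267914294


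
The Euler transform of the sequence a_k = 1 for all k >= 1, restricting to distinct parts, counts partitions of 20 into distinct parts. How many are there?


Partitions of 20 into distinct parts can be computed via generating function.
Product (1+x)(1+x^2)(1+x^3)...
The coefficient of x^20 = 64

64


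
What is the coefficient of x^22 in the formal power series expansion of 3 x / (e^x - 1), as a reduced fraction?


The exponential generating function for Bernoulli numbers is
x / (e^x - 1) = sum_{k>=0} B_k x^k / k!.
So the coefficient of x^22 in 3 x / (e^x - 1) is 3 B_22 / 22!.
Computing: B_22 = 854513/138, 22! = 1124000727777607680000, giving
3 * 854513/138 / 1124000727777607680000 = 77683/4700366679797268480000.

77683/4700366679797268480000


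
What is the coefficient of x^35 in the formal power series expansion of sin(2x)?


The Maclaurin series is sin(t) = sum_{k>=0} (-1)^k t^(2k+1) / (2k+1)!, so substituting t = 2x, only odd powers of x are nonzero, with coefficient of x^(2k+1) equal to (-1)^k 2^(2k+1) / (2k+1)!.
Write 35 = 2*17 + 1, giving the coefficient (-1)^17 * 2^35 / 35! = -34359738368/10333147966386144929666651337523200000000 = -8/2405873491984360136479756640625.

-8/2405873491984360136479756640625


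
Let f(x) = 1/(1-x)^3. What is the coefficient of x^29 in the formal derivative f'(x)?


Differentiate: d/dx [ 1/(1-x)^r ] = r / (1-x)^(r+1).
Here r = 3, so f'(x) = 3 / (1-x)^4.
The expansion of 1/(1-x)^(r+1) has coefficient of x^n equal to C(n+r, r).
So the coefficient of x^29 in f'(x) is
3 * C(32, 3) = 3 * 4960 = 14880

14880


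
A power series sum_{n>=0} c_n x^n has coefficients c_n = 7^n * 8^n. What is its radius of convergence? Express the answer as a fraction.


By the root test (Cauchy-Hadamard), the radius is R = 1 / limsup_n |c_n|^(1/n).
Here |c_n|^(1/n) = (7^n * 8^n)^(1/n) = 7 * 8 = 56 for all n.
So R = 1/56 = 1/56.

1/56


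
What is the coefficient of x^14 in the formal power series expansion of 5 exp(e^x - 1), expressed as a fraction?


exp(e^x - 1) is the exponential generating function for the Bell numbers Bell_k: exp(e^x - 1) = sum_{k>=0} Bell_k x^k / k!.
So the coefficient of x^14 in 5 exp(e^x - 1) is 5 Bell_14 / 14!.
Computing: Bell_14 = 190899322 and 14! = 87178291200, giving
5 * 190899322/87178291200 = 95449661/8717829120.

95449661/8717829120


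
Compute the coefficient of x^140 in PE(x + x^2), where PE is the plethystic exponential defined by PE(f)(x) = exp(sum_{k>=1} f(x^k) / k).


With f(x) = x + x^2, the exponent is sum_{k>=1} (x^k + x^(2k)) / k = -ln(1 - x) - ln(1 - x^2). Exponentiating:
PE(x + x^2) = 1 / ((1 - x)(1 - x^2)).
This is the generating function for partitions of n into parts of size 1 or 2. The number of 2's can be any j in 0..70, and the rest are 1's, so
[x^140] = floor(140/2) + 1 = 71.

71


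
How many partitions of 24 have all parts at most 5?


Using the generating function (1-x)^(-1)(1-x^2)^(-1)...(1-x^5)^(-1),
the coefficient of x^24 counts these restricted partitions.
Result = 333

333


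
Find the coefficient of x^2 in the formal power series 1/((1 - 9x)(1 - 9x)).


By partial fractions or Cauchy convolution:
The coefficient equals sum_{k=0}^{2} 9^k * 9^(2-k).
= 243

243


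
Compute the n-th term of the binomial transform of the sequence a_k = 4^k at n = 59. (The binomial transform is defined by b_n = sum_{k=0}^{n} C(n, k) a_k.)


With a_k = 4^k, b_n = sum_{k=0}^{n} C(n, k) 4^k = (1 + 4)^n by the binomial theorem.
For n = 59: (1 + 4)^59 = 5^59 = 173472347597680709441192448139190673828125.

173472347597680709441192448139190673828125


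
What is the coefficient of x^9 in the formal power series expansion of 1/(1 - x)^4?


The expansion 1/(1 - x)^r = sum_{k>=0} C(k + r - 1, r - 1) x^k follows from the multiset / negative-binomial theorem (or from repeated differentiation of the geometric series).
For r = 4 and k = 9:
C(12, 3) = 479001600 / (6 * 362880) = 220.

220


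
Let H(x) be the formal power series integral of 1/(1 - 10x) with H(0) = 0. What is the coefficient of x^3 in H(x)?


1/(1 - 10x) = sum_{k>=0} 10^k x^k. Integrating termwise with H(0) = 0:
H(x) = sum_{k>=0} 10^k x^(k+1) / (k+1) = sum_{m>=1} 10^(m-1) x^m / m.
For m = 3: 10^2/3 = 100/3 = 100/3.

100/3


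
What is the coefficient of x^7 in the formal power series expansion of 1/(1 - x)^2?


The negative binomial / multiset identity is
1/(1 - x)^r = sum_{k>=0} C(k + r - 1, r - 1) x^k.
Here r = 2 and k = 7, so the coefficient is
C(7 + 1, 1) = C(8, 1)
= 8

8


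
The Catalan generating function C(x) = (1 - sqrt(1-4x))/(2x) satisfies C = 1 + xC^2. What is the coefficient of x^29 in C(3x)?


Substituting x -> 3x scales the n-th coefficient by 3^n, so [x^29] C(3x) = 3^29 * C_29.
C_29 = C(2*29, 29)/(30) = 30067266499541040/30 = 1002242216651368.
So 3^29 * 1002242216651368 = 68630377364883 * 1002242216651368 = 68784261539800210144137109944.

68784261539800210144137109944


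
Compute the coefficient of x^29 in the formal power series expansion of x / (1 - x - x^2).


Let f(x) = sum_{k>=0} a_k x^k. Multiplying f(x) * (1 - x - x^2) = x and matching coefficients gives a_0 = 0, a_1 = 1, and a_k = a_{k-1} + a_{k-2} for k >= 2. These are the Fibonacci numbers F_k.
Iterating from F_0 = 0, F_1 = 1:
F_0=0, F_1=1, F_2=1, F_3=2, F_4=3, F_5=5, F_6=8, F_7=13, F_8=21, F_9=34, ...
F_29 = 514229.

514229


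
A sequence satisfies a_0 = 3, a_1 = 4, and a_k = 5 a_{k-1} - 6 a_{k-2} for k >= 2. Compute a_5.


The characteristic equation is t^2 - 5 t + 6 = 0, with roots r_1 = 2 and r_2 = 3 (so c_1 = r_1 + r_2, c_2 = -r_1 r_2 as required).
One can use the closed form a_n = A r_1^n + B r_2^n, but direct iteration is more reliable:
a_0 = 3, a_1 = 4, a_2 = 2, a_3 = -14, a_4 = -82, a_5 = -326.
So a_5 = -326.

-326


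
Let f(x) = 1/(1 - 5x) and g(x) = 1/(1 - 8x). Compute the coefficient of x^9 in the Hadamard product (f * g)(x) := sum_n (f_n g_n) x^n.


f has coefficients f_k = 5^k and g has coefficients g_k = 8^k, so the Hadamard product has coefficient (f*g)_k = 5^k * 8^k = 40^k.
For k = 9: 40^9 = 262144000000000.

262144000000000


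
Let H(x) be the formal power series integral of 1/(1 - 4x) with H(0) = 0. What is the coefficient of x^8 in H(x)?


1/(1 - 4x) = sum_{k>=0} 4^k x^k. Integrating termwise with H(0) = 0:
H(x) = sum_{k>=0} 4^k x^(k+1) / (k+1) = sum_{m>=1} 4^(m-1) x^m / m.
For m = 8: 4^7/8 = 16384/8 = 2048.

2048


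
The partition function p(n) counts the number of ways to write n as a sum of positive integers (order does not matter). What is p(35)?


Using the generating function prod_{k>=1} 1/(1-x^k), we compute p(35).
By dynamic programming over parts 1 through 35:
p(35) = 14883

14883


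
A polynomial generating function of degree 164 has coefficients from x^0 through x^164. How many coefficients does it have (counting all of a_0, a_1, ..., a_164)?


A polynomial of degree 164 takes the form a_0 + a_1 x + ... + a_164 x^164.
The number of coefficients is 164 + 1 = 165.

165


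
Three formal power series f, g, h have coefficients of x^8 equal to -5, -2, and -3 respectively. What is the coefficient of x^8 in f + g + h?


Series addition is componentwise:
-5 + -2 + -3
= -10

-10


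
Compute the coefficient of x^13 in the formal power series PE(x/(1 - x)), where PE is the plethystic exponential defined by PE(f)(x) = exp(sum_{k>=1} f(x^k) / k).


For f(x) = x/(1 - x) we have
sum_{k>=1} f(x^k) / k = sum_{k>=1} (1/k) * x^k / (1 - x^k) = sum_{k, m >= 1} x^(k m) / k,
which after exponentiating simplifies to
PE(x/(1 - x)) = prod_{k>=1} 1 / (1 - x^k).
This is the generating function for the partition function p(n), so the coefficient of x^13 is p(13).
Computing p(13) by dynamic programming over parts 1, 2, ..., 13: p(13) = 101.

101


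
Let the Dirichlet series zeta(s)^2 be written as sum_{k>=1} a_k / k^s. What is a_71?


The Dirichlet convolution of the constant function 1 with itself gives (1 * 1)(k) = sum_{d | k} 1 = d(k), the number of positive divisors of k.
Since zeta(s) = sum_{k>=1} 1/k^s, we have zeta(s)^2 = sum_{k>=1} d(k)/k^s, so a_k = d(k).
For k = 71: the divisors are 1, 71.
Count = 2.

2


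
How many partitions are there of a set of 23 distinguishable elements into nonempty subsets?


Bell_23 can be computed from the Bell triangle or from Dobinski's identity Bell_n = (1/e) * sum_{k>=0} k^n / k!.
Computing Bell_23 = 44152005855084346.

44152005855084346


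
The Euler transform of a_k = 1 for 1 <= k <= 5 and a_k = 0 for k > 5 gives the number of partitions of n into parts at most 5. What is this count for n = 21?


Partitions of 21 into parts at most 5:
Using generating function (1-x)^(-1)(1-x^2)^(-1)...(1-x^5)^(-1),
the coefficient of x^21 = 221

221


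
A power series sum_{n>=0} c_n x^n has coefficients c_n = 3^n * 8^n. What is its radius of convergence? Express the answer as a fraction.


By the root test (Cauchy-Hadamard), the radius is R = 1 / limsup_n |c_n|^(1/n).
Here |c_n|^(1/n) = (3^n * 8^n)^(1/n) = 3 * 8 = 24 for all n.
So R = 1/24 = 1/24.

1/24


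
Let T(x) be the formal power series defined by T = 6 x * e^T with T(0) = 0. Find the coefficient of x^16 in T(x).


Apply the Lagrange inversion formula: if T = 6 x * phi(T) with phi(t) = e^t, then
[x^n] T = 6^n * (1/n) [t^(n-1)] phi(t)^n = 6^n * (1/n) [t^(n-1)] e^(n t) = 6^n * (1/n) * n^(n-1) / (n-1)! = 6^n * n^(n-1) / n!.
When c = 1 this is the Cayley count of rooted labeled trees on n vertices, divided by n!.
For n = 16: 6^16 * 16^15 / 16! = 2821109907456 * 1152921504606846976/20922789888000 = 136157723851059414171648/875875.

136157723851059414171648/875875


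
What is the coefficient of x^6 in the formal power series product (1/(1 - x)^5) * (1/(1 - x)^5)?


Combine the factors: (1/(1 - x)^5) * (1/(1 - x)^5) = 1/(1 - x)^10.
Then use 1/(1 - x)^r = sum_{k>=0} C(k + r - 1, r - 1) x^k with r = 10 and k = 6:
C(15, 9) = 5005.

5005


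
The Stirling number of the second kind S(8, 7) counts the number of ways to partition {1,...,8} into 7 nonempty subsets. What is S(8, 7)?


Using the explicit formula S(n,k) = (1/k!) sum_{j=0}^{k} (-1)^(k-j) C(k,j) j^n:
S(8, 7) = 28
Equivalently, S(n,k) is n! times the coefficient of x^n in the EGF (e^x - 1)^k / k!.

28


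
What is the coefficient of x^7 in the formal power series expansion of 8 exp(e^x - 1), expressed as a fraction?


exp(e^x - 1) is the exponential generating function for the Bell numbers Bell_k: exp(e^x - 1) = sum_{k>=0} Bell_k x^k / k!.
So the coefficient of x^7 in 8 exp(e^x - 1) is 8 Bell_7 / 7!.
Computing: Bell_7 = 877 and 7! = 5040, giving
8 * 877/5040 = 877/630.

877/630


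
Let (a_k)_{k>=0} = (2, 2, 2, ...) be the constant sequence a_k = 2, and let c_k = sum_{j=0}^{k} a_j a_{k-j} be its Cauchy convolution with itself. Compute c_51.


Since a_j = 2 for all j >= 0, the convolution sum becomes
c_k = sum_{j=0}^{k} 2 * 2 = 4 * (k + 1).
Equivalently, the generating function of (a_k) is 2/(1 - x) and its square is 4/(1 - x)^2 = sum_{k>=0} 4(k + 1) x^k.
For k = 51: 4 * 52 = 208.

208


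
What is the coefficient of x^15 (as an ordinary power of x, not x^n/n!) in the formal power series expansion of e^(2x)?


The exponential series is e^y = sum_{k>=0} y^k / k!. Substituting y = 2x gives
e^(2x) = sum_{k>=0} 2^k x^k / k!.
So the coefficient of x^n is a^n/n! with a = 2, n = 15:
2^15 / 15! = 32768/1307674368000 = 16/638512875

16/638512875


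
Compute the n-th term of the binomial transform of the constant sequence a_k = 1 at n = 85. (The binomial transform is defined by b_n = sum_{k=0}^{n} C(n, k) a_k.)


With a_k = 1 for all k, b_n = sum_{k=0}^{n} C(n, k) = 2^n by the binomial theorem.
For n = 85: 2^85 = 38685626227668133590597632.

38685626227668133590597632


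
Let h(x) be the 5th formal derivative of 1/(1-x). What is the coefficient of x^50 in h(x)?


Differentiating 5 times: d^5/dx^5 [1/(1-x)] = 5!/(1-x)^6.
The expansion 1/(1-x)^6 = sum_{k>=0} C(k+5, 5) x^k, so the coefficient of x^n in 5!/(1-x)^6 is 5! * C(n+5, 5).
For n = 50: 120 * C(55, 5) = 120 * 3478761 = 417451320

417451320


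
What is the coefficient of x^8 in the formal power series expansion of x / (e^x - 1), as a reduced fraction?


The exponential generating function for Bernoulli numbers is
x / (e^x - 1) = sum_{k>=0} B_k x^k / k!.
So the coefficient of x^8 in x / (e^x - 1) is B_8 / 8!.
Computing: B_8 = -1/30, 8! = 40320, giving
-1/30 / 40320 = -1/1209600.

-1/1209600


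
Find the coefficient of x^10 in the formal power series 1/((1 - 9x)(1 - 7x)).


By partial fractions or Cauchy convolution:
The coefficient equals sum_{k=0}^{10} 9^k * 7^(10-k).
= 14701866433

14701866433


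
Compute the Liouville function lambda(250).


The Liouville function is lambda(k) = (-1)^Omega(k), where Omega(k) counts the prime factors of k with multiplicity.
Factoring: 250 = 2 * 5 * 5 * 5, so Omega(250) = 4.
lambda(250) = (-1)^4 = 1.

1


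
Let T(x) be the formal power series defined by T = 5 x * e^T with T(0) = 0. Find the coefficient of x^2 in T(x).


Apply the Lagrange inversion formula: if T = 5 x * phi(T) with phi(t) = e^t, then
[x^n] T = 5^n * (1/n) [t^(n-1)] phi(t)^n = 5^n * (1/n) [t^(n-1)] e^(n t) = 5^n * (1/n) * n^(n-1) / (n-1)! = 5^n * n^(n-1) / n!.
When c = 1 this is the Cayley count of rooted labeled trees on n vertices, divided by n!.
For n = 2: 5^2 * 2^1 / 2! = 25 * 2/2 = 25.

25


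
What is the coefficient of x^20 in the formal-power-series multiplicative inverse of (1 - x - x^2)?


Let the inverse be f(x) = sum_{k>=0} a_k x^k. From f(x) * (1 - x - x^2) = 1 and matching coefficients:
 x^0: a_0 = 1.
 x^1: a_1 - a_0 = 0, so a_1 = 1.
 x^k (k >= 2): a_k - a_{k-1} - a_{k-2} = 0, i.e. a_k = a_{k-1} + a_{k-2}.
This is the Fibonacci-type recurrence shifted so that a_0 = a_1 = 1.
Iterating: a_0=1, a_1=1, a_2=2, a_3=3, a_4=5, a_5=8, a_6=13, a_7=21, a_8=34, a_9=55, ...
a_20 = 10946.

10946


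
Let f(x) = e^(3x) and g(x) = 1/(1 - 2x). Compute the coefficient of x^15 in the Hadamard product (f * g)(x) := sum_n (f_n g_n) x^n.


Expanding: f_k = 3^k/k! (from e^(3x)) and g_k = 2^k (from 1/(1 - 2x)). So the Hadamard coefficient (f * g)_k = 3^k 2^k / k! = (6)^k / k!.
For k = 15: 6^15/15! = 470184984576/1307674368000 = 314928/875875.

314928/875875


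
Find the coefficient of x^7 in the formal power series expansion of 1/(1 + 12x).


Write 1/(1 + c x) = 1/(1 - (-c) x) and apply the geometric-series identity
1/(1 - y) = sum_{k>=0} y^k to get 1/(1 + c x) = sum_{k>=0} (-c)^k x^k.
So the coefficient of x^k is (-c)^k = (-1)^k * c^k.
Here c = 12 and k = 7:
(-12)^7 = -1 * 35831808 = -35831808

-35831808


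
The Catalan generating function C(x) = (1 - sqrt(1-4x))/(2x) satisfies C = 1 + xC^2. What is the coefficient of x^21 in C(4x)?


Substituting x -> 4x scales the n-th coefficient by 4^n, so [x^21] C(4x) = 4^21 * C_21.
C_21 = C(2*21, 21)/(22) = 538257874440/22 = 24466267020.
So 4^21 * 24466267020 = 4398046511104 * 24466267020 = 107603780307049858990080.

107603780307049858990080


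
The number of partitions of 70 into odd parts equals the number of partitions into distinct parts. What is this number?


Computing partitions of 70 into odd parts (1, 3, 5, ...):
Using the generating function prod_{k>=0} 1/(1-x^(2k+1)),
the count is 29927

29927


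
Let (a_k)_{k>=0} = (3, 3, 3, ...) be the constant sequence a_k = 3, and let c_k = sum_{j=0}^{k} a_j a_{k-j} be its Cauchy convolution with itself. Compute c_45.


Since a_j = 3 for all j >= 0, the convolution sum becomes
c_k = sum_{j=0}^{k} 3 * 3 = 9 * (k + 1).
Equivalently, the generating function of (a_k) is 3/(1 - x) and its square is 9/(1 - x)^2 = sum_{k>=0} 9(k + 1) x^k.
For k = 45: 9 * 46 = 414.

414


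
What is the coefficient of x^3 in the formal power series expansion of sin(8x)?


The Maclaurin series is sin(t) = sum_{k>=0} (-1)^k t^(2k+1) / (2k+1)!, so substituting t = 8x, only odd powers of x are nonzero, with coefficient of x^(2k+1) equal to (-1)^k 8^(2k+1) / (2k+1)!.
Write 3 = 2*1 + 1, giving the coefficient (-1)^1 * 8^3 / 3! = -512/6 = -256/3.

-256/3


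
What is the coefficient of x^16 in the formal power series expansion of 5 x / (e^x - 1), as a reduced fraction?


The exponential generating function for Bernoulli numbers is
x / (e^x - 1) = sum_{k>=0} B_k x^k / k!.
So the coefficient of x^16 in 5 x / (e^x - 1) is 5 B_16 / 16!.
Computing: B_16 = -3617/510, 16! = 20922789888000, giving
5 * -3617/510 / 20922789888000 = -3617/2134124568576000.

-3617/2134124568576000


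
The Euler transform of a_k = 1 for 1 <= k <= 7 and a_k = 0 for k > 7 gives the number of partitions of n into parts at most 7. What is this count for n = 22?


Partitions of 22 into parts at most 7:
Using generating function (1-x)^(-1)(1-x^2)^(-1)...(1-x^7)^(-1),
the coefficient of x^22 = 522

522


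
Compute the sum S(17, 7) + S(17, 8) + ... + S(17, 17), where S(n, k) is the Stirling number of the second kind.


By definition, S(n, k) counts partitions of an n-set into exactly k nonempty blocks.
Computing row n = 17 for k = 7..17:
S(17, k): 25708104786, 20415995028, 9528822303, 2758334150, 512060978, 62022324, 4910178, 249900, 7820, 136, 1
Sum = 58990507604.

58990507604


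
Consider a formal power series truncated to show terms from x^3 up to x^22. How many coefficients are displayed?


From x^3 to x^22 inclusive, the count is 22 - 3 + 1 = 20.

20


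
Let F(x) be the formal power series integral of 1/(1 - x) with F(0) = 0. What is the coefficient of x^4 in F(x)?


1/(1 - x) = sum_{k>=0} x^k. Integrating termwise and using F(0) = 0 gives
F(x) = sum_{k>=0} x^(k+1) / (k+1) = sum_{m>=1} x^m / m = -ln(1 - x).
So the coefficient of x^4 is 1/4 = 1/4.

1/4


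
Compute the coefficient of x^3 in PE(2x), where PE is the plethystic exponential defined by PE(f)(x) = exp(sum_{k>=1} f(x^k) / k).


With f(x) = 2x, the exponent is sum_{k>=1} 2 x^k / k = 2 * (-ln(1 - x)). Exponentiating:
PE(2x) = exp(-2 ln(1 - x)) = 1/(1 - x)^2.
By the negative binomial expansion, [x^n] 1/(1 - x)^2 = C(n + 1, 1).
For n = 3: C(4, 1) = 4.

4


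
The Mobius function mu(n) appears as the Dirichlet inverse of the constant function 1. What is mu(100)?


100 has a squared prime factor, so mu(100) = 0.
Factorization reveals a repeated prime.

0


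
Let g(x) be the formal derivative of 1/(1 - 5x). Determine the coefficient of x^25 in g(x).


Differentiate termwise: d/dx sum_{k>=0} 5^k x^k = sum_{k>=1} k 5^k x^(k-1) = sum_{j>=0} (j+1) 5^(j+1) x^j.
Equivalently, d/dx [1/(1 - 5x)] = 5/(1 - 5x)^2.
For j = 25: 26 * 5^26 = 26 * 1490116119384765625 = 38743019104003906250.

38743019104003906250


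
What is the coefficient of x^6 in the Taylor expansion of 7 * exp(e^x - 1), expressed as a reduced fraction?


exp(e^x - 1) = sum_{k>=0} Bell_k x^k / k!, where Bell_k is the k-th Bell number.
So the coefficient of x^6 is 7 * Bell_6 / 6!.
Computing: Bell_6 = 203 and 6! = 720, giving
7 * 203/720 = 1421/720.

1421/720


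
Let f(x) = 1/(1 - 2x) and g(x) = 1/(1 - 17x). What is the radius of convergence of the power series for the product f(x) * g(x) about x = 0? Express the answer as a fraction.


The radius of 1/(1 - 2x) is 1/2 (nearest singularity at x = 1/2), and the radius of 1/(1 - 17x) is 1/17.
The product f(x)*g(x) = 1/((1 - 2x)(1 - 17x)) has singularities at both 1/2 and 1/17, so its radius of convergence is the distance to the nearest one:
min(1/2, 1/17) = 1/17.

1/17


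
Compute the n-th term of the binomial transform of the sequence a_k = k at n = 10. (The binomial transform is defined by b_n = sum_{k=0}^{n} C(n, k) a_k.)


With a_k = k, b_n = sum_{k=0}^{n} C(n, k) k. Using k * C(n, k) = n * C(n-1, k-1) gives b_n = n * sum_{k>=1} C(n-1, k-1) = n * 2^(n-1).
For n = 10: 10 * 2^9 = 10 * 512 = 5120.

5120


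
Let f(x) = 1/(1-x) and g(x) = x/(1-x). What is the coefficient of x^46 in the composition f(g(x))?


First simplify the composition: f(g(x)) = 1/(1 - x/(1-x)) = (1-x)/((1-x) - x) = (1-x)/(1-2x).
Now extract the coefficient. Write (1-x)/(1-2x) = 1/(1-2x) - x/(1-2x).
The coefficient of x^n in 1/(1-2x) is 2^n, and in x/(1-2x) is 2^(n-1) (for n >= 1).
So the coefficient of x^46 is 2^46 - 2^45 = 70368744177664 - 35184372088832 = 35184372088832.

35184372088832


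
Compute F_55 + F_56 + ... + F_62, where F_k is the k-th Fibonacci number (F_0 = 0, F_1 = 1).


Use the identity sum_{k=0}^{N} F_k = F_{N+2} - 1 (which follows from F_{k+2} - F_{k+1} = F_k). Then
sum_{k=55}^{62} F_k = (F_{64} - 1) - (F_{56} - 1) = F_{64} - F_{56}.
Computing: F_{64} = 10610209857723, F_{56} = 225851433717, so
Sum = 10610209857723 - 225851433717 = 10384358424006.

10384358424006


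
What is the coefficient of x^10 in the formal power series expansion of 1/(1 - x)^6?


The expansion 1/(1 - x)^r = sum_{k>=0} C(k + r - 1, r - 1) x^k follows from the multiset / negative-binomial theorem (or from repeated differentiation of the geometric series).
For r = 6 and k = 10:
C(15, 5) = 1307674368000 / (120 * 3628800) = 3003.

3003


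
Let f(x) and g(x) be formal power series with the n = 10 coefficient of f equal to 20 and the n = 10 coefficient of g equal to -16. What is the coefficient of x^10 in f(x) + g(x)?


Addition of formal power series is termwise.
The coefficient of x^10 in f + g = 20 + -16
= 4

4
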